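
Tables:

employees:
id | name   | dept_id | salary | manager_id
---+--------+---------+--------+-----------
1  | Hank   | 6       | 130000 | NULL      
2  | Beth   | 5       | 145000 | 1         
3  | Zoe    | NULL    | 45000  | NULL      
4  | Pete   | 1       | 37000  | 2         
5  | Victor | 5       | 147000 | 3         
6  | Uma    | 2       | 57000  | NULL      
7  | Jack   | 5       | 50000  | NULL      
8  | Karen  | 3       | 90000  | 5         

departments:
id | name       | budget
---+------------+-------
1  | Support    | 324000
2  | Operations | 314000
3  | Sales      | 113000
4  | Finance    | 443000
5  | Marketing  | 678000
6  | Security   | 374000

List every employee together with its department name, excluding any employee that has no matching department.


INNER JOIN keeps only employees rows whose dept_id matches an id in departments. Walk through each employee:
  - employee 1 (Hank): dept_id=6 -> matches Security
  - employee 2 (Beth): dept_id=5 -> matches Marketing
  - employee 3 (Zoe): dept_id=NULL, no match -> dropped
  - employee 4 (Pete): dept_id=1 -> matches Support
  - employee 5 (Victor): dept_id=5 -> matches Marketing
  - employee 6 (Uma): dept_id=2 -> matches Operations
  - employee 7 (Jack): dept_id=5 -> matches Marketing
  - employee 8 (Karen): dept_id=3 -> matches Sales
So 1 of 8 rows is dropped.

SQL:
SELECT a.name, b.name AS department
FROM employees a
INNER JOIN departments b ON a.dept_id = b.id

Result:
name   | department
-------+-----------
Hank   | Security  
Beth   | Marketing 
Pete   | Support   
Victor | Marketing 
Uma    | Operations
Jack   | Marketing 
Karen  | Sales     


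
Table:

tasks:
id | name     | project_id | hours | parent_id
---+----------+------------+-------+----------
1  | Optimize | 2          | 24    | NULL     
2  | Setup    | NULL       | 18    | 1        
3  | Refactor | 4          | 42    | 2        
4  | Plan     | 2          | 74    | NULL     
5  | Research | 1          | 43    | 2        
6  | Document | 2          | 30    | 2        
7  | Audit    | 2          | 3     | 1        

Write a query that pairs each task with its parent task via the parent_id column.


This is a self-join: tasks is joined to a second copy of itself, matching each row's parent_id to another row's id. Use LEFT JOIN so rows with parent_id=NULL are kept.
  - task 1 (Optimize): parent_id=NULL -> NULL
  - task 2 (Setup): parent_id=1 -> Optimize
  - task 3 (Refactor): parent_id=2 -> Setup
  - task 4 (Plan): parent_id=NULL -> NULL
  - task 5 (Research): parent_id=2 -> Setup
  - task 6 (Document): parent_id=2 -> Setup
  - task 7 (Audit): parent_id=1 -> Optimize

SQL:
SELECT a.name AS item, b.name AS parent
FROM tasks a
LEFT JOIN tasks b ON a.parent_id = b.id

Result:
item     | parent  
---------+---------
Optimize | NULL    
Setup    | Optimize
Refactor | Setup   
Plan     | NULL    
Research | Setup   
Document | Setup   
Audit    | Optimize


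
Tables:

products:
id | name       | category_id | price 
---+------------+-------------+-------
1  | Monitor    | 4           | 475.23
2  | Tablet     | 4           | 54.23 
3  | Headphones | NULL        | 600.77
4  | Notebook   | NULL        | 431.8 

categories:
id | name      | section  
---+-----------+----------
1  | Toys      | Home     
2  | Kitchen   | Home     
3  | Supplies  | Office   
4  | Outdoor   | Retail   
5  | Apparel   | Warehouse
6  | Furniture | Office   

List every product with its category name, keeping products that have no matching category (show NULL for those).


LEFT JOIN keeps every row from products (the left table); where category_id has no match in categories, the category columns become NULL. Walk through each product:
  - product 1 (Monitor): category_id=4 -> matches Outdoor
  - product 2 (Tablet): category_id=4 -> matches Outdoor
  - product 3 (Headphones): category_id=NULL, no match -> kept with NULL
  - product 4 (Notebook): category_id=NULL, no match -> kept with NULL
All 4 rows appear; 2 have NULL category.

SQL:
SELECT a.name, b.name AS category
FROM products a
LEFT JOIN categories b ON a.category_id = b.id

Result:
name       | category
-----------+---------
Monitor    | Outdoor 
Tablet     | Outdoor 
Headphones | NULL    
Notebook   | NULL    


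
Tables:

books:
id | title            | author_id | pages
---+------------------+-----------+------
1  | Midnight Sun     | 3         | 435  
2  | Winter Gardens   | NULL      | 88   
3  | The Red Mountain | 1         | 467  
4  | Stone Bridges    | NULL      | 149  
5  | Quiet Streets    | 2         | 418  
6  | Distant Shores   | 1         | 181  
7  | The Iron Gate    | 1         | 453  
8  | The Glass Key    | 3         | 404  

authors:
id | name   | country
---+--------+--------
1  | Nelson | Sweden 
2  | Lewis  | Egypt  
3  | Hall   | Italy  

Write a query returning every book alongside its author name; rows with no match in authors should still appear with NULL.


LEFT JOIN keeps every row from books (the left table); where author_id has no match in authors, the author columns become NULL. Walk through each book:
  - book 1 (Midnight Sun): author_id=3 -> matches Hall
  - book 2 (Winter Gardens): author_id=NULL, no match -> kept with NULL
  - book 3 (The Red Mountain): author_id=1 -> matches Nelson
  - book 4 (Stone Bridges): author_id=NULL, no match -> kept with NULL
  - book 5 (Quiet Streets): author_id=2 -> matches Lewis
  - book 6 (Distant Shores): author_id=1 -> matches Nelson
  - book 7 (The Iron Gate): author_id=1 -> matches Nelson
  - book 8 (The Glass Key): author_id=3 -> matches Hall
All 8 rows appear; 2 have NULL author.

SQL:
SELECT a.title, b.name AS author
FROM books a
LEFT JOIN authors b ON a.author_id = b.id

Result:
title            | author
-----------------+-------
Midnight Sun     | Hall  
Winter Gardens   | NULL  
The Red Mountain | Nelson
Stone Bridges    | NULL  
Quiet Streets    | Lewis 
Distant Shores   | Nelson
The Iron Gate    | Nelson
The Glass Key    | Hall  


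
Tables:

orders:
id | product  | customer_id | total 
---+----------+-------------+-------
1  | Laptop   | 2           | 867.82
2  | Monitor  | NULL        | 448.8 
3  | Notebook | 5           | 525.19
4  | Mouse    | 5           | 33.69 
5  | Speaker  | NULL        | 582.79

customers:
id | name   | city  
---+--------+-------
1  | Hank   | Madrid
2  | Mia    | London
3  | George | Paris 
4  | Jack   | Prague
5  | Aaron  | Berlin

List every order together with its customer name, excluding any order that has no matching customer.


INNER JOIN keeps only orders rows whose customer_id matches an id in customers. Walk through each order:
  - order 1 (Laptop): customer_id=2 -> matches Mia
  - order 2 (Monitor): customer_id=NULL, no match -> dropped
  - order 3 (Notebook): customer_id=5 -> matches Aaron
  - order 4 (Mouse): customer_id=5 -> matches Aaron
  - order 5 (Speaker): customer_id=NULL, no match -> dropped
So 2 of 5 rows are dropped.

SQL:
SELECT a.product, b.name AS customer
FROM orders a
INNER JOIN customers b ON a.customer_id = b.id

Result:
product  | customer
---------+---------
Laptop   | Mia     
Notebook | Aaron   
Mouse    | Aaron   


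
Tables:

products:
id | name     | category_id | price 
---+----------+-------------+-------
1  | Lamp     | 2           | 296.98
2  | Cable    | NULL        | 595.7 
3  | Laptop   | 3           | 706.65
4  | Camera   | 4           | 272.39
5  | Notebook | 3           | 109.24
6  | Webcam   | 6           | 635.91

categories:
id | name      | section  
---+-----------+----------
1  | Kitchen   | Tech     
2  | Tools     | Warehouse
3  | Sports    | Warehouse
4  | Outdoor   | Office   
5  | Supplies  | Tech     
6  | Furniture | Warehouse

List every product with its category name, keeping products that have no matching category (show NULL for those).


LEFT JOIN keeps every row from products (the left table); where category_id has no match in categories, the category columns become NULL. Walk through each product:
  - product 1 (Lamp): category_id=2 -> matches Tools
  - product 2 (Cable): category_id=NULL, no match -> kept with NULL
  - product 3 (Laptop): category_id=3 -> matches Sports
  - product 4 (Camera): category_id=4 -> matches Outdoor
  - product 5 (Notebook): category_id=3 -> matches Sports
  - product 6 (Webcam): category_id=6 -> matches Furniture
All 6 rows appear; 1 has NULL category.

SQL:
SELECT a.name, b.name AS category
FROM products a
LEFT JOIN categories b ON a.category_id = b.id

Result:
name     | category 
---------+----------
Lamp     | Tools    
Cable    | NULL     
Laptop   | Sports   
Camera   | Outdoor  
Notebook | Sports   
Webcam   | Furniture


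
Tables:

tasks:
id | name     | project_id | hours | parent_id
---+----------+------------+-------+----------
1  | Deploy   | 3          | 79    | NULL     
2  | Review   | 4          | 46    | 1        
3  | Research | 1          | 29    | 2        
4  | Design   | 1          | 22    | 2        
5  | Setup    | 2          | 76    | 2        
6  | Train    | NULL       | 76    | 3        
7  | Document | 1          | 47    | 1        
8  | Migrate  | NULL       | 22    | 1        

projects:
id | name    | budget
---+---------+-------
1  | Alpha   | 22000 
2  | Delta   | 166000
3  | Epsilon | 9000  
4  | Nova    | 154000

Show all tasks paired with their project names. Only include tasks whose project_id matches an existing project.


INNER JOIN keeps only tasks rows whose project_id matches an id in projects. Walk through each task:
  - task 1 (Deploy): project_id=3 -> matches Epsilon
  - task 2 (Review): project_id=4 -> matches Nova
  - task 3 (Research): project_id=1 -> matches Alpha
  - task 4 (Design): project_id=1 -> matches Alpha
  - task 5 (Setup): project_id=2 -> matches Delta
  - task 6 (Train): project_id=NULL, no match -> dropped
  - task 7 (Document): project_id=1 -> matches Alpha
  - task 8 (Migrate): project_id=NULL, no match -> dropped
So 2 of 8 rows are dropped.

SQL:
SELECT a.name, b.name AS project
FROM tasks a
INNER JOIN projects b ON a.project_id = b.id

Result:
name     | project
---------+--------
Deploy   | Epsilon
Review   | Nova   
Research | Alpha  
Design   | Alpha  
Setup    | Delta  
Document | Alpha  


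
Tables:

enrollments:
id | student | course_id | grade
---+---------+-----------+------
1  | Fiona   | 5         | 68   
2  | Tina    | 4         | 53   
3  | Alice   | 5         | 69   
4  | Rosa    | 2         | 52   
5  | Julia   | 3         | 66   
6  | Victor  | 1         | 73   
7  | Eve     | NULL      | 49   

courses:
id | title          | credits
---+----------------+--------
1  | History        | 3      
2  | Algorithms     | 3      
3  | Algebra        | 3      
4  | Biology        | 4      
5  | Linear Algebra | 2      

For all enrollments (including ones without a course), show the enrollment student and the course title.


LEFT JOIN keeps every row from enrollments (the left table); where course_id has no match in courses, the course columns become NULL. Walk through each enrollment:
  - enrollment 1 (Fiona): course_id=5 -> matches Linear Algebra
  - enrollment 2 (Tina): course_id=4 -> matches Biology
  - enrollment 3 (Alice): course_id=5 -> matches Linear Algebra
  - enrollment 4 (Rosa): course_id=2 -> matches Algorithms
  - enrollment 5 (Julia): course_id=3 -> matches Algebra
  - enrollment 6 (Victor): course_id=1 -> matches History
  - enrollment 7 (Eve): course_id=NULL, no match -> kept with NULL
All 7 rows appear; 1 has NULL course.

SQL:
SELECT a.student, b.title AS course
FROM enrollments a
LEFT JOIN courses b ON a.course_id = b.id

Result:
student | course        
--------+---------------
Fiona   | Linear Algebra
Tina    | Biology       
Alice   | Linear Algebra
Rosa    | Algorithms    
Julia   | Algebra       
Victor  | History       
Eve     | NULL          


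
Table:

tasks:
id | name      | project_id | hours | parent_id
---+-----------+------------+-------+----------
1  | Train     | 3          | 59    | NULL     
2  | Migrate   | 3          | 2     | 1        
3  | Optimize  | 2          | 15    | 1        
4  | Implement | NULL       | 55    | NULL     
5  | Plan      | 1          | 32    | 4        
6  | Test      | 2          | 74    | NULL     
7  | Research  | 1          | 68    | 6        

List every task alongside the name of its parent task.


This is a self-join: tasks is joined to a second copy of itself, matching each row's parent_id to another row's id. Use LEFT JOIN so rows with parent_id=NULL are kept.
  - task 1 (Train): parent_id=NULL -> NULL
  - task 2 (Migrate): parent_id=1 -> Train
  - task 3 (Optimize): parent_id=1 -> Train
  - task 4 (Implement): parent_id=NULL -> NULL
  - task 5 (Plan): parent_id=4 -> Implement
  - task 6 (Test): parent_id=NULL -> NULL
  - task 7 (Research): parent_id=6 -> Test

SQL:
SELECT a.name AS item, b.name AS parent
FROM tasks a
LEFT JOIN tasks b ON a.parent_id = b.id

Result:
item      | parent   
----------+----------
Train     | NULL     
Migrate   | Train    
Optimize  | Train    
Implement | NULL     
Plan      | Implement
Test      | NULL     
Research  | Test     


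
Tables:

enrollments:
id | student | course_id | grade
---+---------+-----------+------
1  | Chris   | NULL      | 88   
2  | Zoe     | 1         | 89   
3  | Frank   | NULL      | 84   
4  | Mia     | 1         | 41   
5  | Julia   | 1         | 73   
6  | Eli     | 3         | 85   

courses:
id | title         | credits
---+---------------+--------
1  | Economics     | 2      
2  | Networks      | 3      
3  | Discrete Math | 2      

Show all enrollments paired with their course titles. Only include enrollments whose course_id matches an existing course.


INNER JOIN keeps only enrollments rows whose course_id matches an id in courses. Walk through each enrollment:
  - enrollment 1 (Chris): course_id=NULL, no match -> dropped
  - enrollment 2 (Zoe): course_id=1 -> matches Economics
  - enrollment 3 (Frank): course_id=NULL, no match -> dropped
  - enrollment 4 (Mia): course_id=1 -> matches Economics
  - enrollment 5 (Julia): course_id=1 -> matches Economics
  - enrollment 6 (Eli): course_id=3 -> matches Discrete Math
So 2 of 6 rows are dropped.

SQL:
SELECT a.student, b.title AS course
FROM enrollments a
INNER JOIN courses b ON a.course_id = b.id

Result:
student | course       
--------+--------------
Zoe     | Economics    
Mia     | Economics    
Julia   | Economics    
Eli     | Discrete Math


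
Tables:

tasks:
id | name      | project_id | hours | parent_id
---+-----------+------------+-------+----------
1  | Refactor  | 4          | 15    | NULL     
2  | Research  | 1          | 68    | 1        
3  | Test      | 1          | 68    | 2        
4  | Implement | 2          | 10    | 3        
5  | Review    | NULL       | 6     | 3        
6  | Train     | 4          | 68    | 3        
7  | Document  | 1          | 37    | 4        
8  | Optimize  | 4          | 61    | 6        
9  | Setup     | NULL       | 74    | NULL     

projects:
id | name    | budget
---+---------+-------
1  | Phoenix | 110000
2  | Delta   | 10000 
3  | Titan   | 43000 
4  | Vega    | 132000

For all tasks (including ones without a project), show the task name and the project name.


LEFT JOIN keeps every row from tasks (the left table); where project_id has no match in projects, the project columns become NULL. Walk through each task:
  - task 1 (Refactor): project_id=4 -> matches Vega
  - task 2 (Research): project_id=1 -> matches Phoenix
  - task 3 (Test): project_id=1 -> matches Phoenix
  - task 4 (Implement): project_id=2 -> matches Delta
  - task 5 (Review): project_id=NULL, no match -> kept with NULL
  - task 6 (Train): project_id=4 -> matches Vega
  - task 7 (Document): project_id=1 -> matches Phoenix
  - task 8 (Optimize): project_id=4 -> matches Vega
  - task 9 (Setup): project_id=NULL, no match -> kept with NULL
All 9 rows appear; 2 have NULL project.

SQL:
SELECT a.name, b.name AS project
FROM tasks a
LEFT JOIN projects b ON a.project_id = b.id

Result:
name      | project
----------+--------
Refactor  | Vega   
Research  | Phoenix
Test      | Phoenix
Implement | Delta  
Review    | NULL   
Train     | Vega   
Document  | Phoenix
Optimize  | Vega   
Setup     | NULL   


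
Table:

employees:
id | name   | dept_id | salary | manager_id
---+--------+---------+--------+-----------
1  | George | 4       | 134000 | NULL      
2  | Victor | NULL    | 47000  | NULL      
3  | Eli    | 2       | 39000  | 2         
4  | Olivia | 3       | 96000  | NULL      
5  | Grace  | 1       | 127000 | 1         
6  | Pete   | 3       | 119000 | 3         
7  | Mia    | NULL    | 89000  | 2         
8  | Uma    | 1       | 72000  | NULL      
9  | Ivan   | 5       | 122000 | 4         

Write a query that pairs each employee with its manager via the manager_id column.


This is a self-join: employees is joined to a second copy of itself, matching each row's manager_id to another row's id. Use LEFT JOIN so rows with manager_id=NULL are kept.
  - employee 1 (George): manager_id=NULL -> NULL
  - employee 2 (Victor): manager_id=NULL -> NULL
  - employee 3 (Eli): manager_id=2 -> Victor
  - employee 4 (Olivia): manager_id=NULL -> NULL
  - employee 5 (Grace): manager_id=1 -> George
  - employee 6 (Pete): manager_id=3 -> Eli
  - employee 7 (Mia): manager_id=2 -> Victor
  - employee 8 (Uma): manager_id=NULL -> NULL
  - employee 9 (Ivan): manager_id=4 -> Olivia

SQL:
SELECT a.name AS item, b.name AS manager
FROM employees a
LEFT JOIN employees b ON a.manager_id = b.id

Result:
item   | manager
-------+--------
George | NULL   
Victor | NULL   
Eli    | Victor 
Olivia | NULL   
Grace  | George 
Pete   | Eli    
Mia    | Victor 
Uma    | NULL   
Ivan   | Olivia 


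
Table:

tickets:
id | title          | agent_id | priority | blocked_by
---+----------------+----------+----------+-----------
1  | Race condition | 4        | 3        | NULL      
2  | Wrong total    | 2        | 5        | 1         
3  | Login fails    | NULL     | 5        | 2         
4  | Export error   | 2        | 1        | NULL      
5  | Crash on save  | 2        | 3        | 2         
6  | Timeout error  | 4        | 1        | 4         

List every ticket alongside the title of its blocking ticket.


This is a self-join: tickets is joined to a second copy of itself, matching each row's blocked_by to another row's id. Use LEFT JOIN so rows with blocked_by=NULL are kept.
  - ticket 1 (Race condition): blocked_by=NULL -> NULL
  - ticket 2 (Wrong total): blocked_by=1 -> Race condition
  - ticket 3 (Login fails): blocked_by=2 -> Wrong total
  - ticket 4 (Export error): blocked_by=NULL -> NULL
  - ticket 5 (Crash on save): blocked_by=2 -> Wrong total
  - ticket 6 (Timeout error): blocked_by=4 -> Export error

SQL:
SELECT a.title AS item, b.title AS blocked_by
FROM tickets a
LEFT JOIN tickets b ON a.blocked_by = b.id

Result:
item           | blocked_by    
---------------+---------------
Race condition | NULL          
Wrong total    | Race condition
Login fails    | Wrong total   
Export error   | NULL          
Crash on save  | Wrong total   
Timeout error  | Export error  


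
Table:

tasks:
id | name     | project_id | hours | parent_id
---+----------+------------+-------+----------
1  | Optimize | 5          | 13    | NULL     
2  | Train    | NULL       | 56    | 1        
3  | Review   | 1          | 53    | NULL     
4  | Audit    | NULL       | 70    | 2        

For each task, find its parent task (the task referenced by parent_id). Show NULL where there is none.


This is a self-join: tasks is joined to a second copy of itself, matching each row's parent_id to another row's id. Use LEFT JOIN so rows with parent_id=NULL are kept.
  - task 1 (Optimize): parent_id=NULL -> NULL
  - task 2 (Train): parent_id=1 -> Optimize
  - task 3 (Review): parent_id=NULL -> NULL
  - task 4 (Audit): parent_id=2 -> Train

SQL:
SELECT a.name AS item, b.name AS parent
FROM tasks a
LEFT JOIN tasks b ON a.parent_id = b.id

Result:
item     | parent  
---------+---------
Optimize | NULL    
Train    | Optimize
Review   | NULL    
Audit    | Train   


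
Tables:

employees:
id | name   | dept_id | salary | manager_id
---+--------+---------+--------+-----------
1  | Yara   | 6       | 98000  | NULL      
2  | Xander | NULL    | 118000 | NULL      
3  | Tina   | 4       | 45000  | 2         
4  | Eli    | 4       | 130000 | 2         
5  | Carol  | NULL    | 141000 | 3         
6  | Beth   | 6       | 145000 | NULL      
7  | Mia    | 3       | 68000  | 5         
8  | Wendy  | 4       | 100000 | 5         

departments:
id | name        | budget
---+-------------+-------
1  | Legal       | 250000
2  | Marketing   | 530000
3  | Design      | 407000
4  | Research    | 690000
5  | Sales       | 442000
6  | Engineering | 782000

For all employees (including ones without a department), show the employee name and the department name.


LEFT JOIN keeps every row from employees (the left table); where dept_id has no match in departments, the department columns become NULL. Walk through each employee:
  - employee 1 (Yara): dept_id=6 -> matches Engineering
  - employee 2 (Xander): dept_id=NULL, no match -> kept with NULL
  - employee 3 (Tina): dept_id=4 -> matches Research
  - employee 4 (Eli): dept_id=4 -> matches Research
  - employee 5 (Carol): dept_id=NULL, no match -> kept with NULL
  - employee 6 (Beth): dept_id=6 -> matches Engineering
  - employee 7 (Mia): dept_id=3 -> matches Design
  - employee 8 (Wendy): dept_id=4 -> matches Research
All 8 rows appear; 2 have NULL department.

SQL:
SELECT a.name, b.name AS department
FROM employees a
LEFT JOIN departments b ON a.dept_id = b.id

Result:
name   | department 
-------+------------
Yara   | Engineering
Xander | NULL       
Tina   | Research   
Eli    | Research   
Carol  | NULL       
Beth   | Engineering
Mia    | Design     
Wendy  | Research   


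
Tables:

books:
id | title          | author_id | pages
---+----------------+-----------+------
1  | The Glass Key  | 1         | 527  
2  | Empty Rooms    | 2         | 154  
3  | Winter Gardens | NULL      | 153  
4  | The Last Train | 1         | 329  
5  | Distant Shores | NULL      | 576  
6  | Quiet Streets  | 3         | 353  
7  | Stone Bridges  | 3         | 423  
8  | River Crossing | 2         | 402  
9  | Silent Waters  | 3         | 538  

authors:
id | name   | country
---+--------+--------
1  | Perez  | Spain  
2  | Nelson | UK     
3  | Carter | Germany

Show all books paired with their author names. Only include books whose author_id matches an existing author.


INNER JOIN keeps only books rows whose author_id matches an id in authors. Walk through each book:
  - book 1 (The Glass Key): author_id=1 -> matches Perez
  - book 2 (Empty Rooms): author_id=2 -> matches Nelson
  - book 3 (Winter Gardens): author_id=NULL, no match -> dropped
  - book 4 (The Last Train): author_id=1 -> matches Perez
  - book 5 (Distant Shores): author_id=NULL, no match -> dropped
  - book 6 (Quiet Streets): author_id=3 -> matches Carter
  - book 7 (Stone Bridges): author_id=3 -> matches Carter
  - book 8 (River Crossing): author_id=2 -> matches Nelson
  - book 9 (Silent Waters): author_id=3 -> matches Carter
So 2 of 9 rows are dropped.

SQL:
SELECT a.title, b.name AS author
FROM books a
INNER JOIN authors b ON a.author_id = b.id

Result:
title          | author
---------------+-------
The Glass Key  | Perez 
Empty Rooms    | Nelson
The Last Train | Perez 
Quiet Streets  | Carter
Stone Bridges  | Carter
River Crossing | Nelson
Silent Waters  | Carter


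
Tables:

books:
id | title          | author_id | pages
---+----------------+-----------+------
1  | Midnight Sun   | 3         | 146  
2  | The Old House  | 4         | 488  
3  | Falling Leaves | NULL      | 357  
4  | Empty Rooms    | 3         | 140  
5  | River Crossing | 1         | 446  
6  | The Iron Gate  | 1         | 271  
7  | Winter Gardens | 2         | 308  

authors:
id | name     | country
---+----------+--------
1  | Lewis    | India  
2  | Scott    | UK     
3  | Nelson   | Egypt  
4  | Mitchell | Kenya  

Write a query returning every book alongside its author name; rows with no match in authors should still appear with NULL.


LEFT JOIN keeps every row from books (the left table); where author_id has no match in authors, the author columns become NULL. Walk through each book:
  - book 1 (Midnight Sun): author_id=3 -> matches Nelson
  - book 2 (The Old House): author_id=4 -> matches Mitchell
  - book 3 (Falling Leaves): author_id=NULL, no match -> kept with NULL
  - book 4 (Empty Rooms): author_id=3 -> matches Nelson
  - book 5 (River Crossing): author_id=1 -> matches Lewis
  - book 6 (The Iron Gate): author_id=1 -> matches Lewis
  - book 7 (Winter Gardens): author_id=2 -> matches Scott
All 7 rows appear; 1 has NULL author.

SQL:
SELECT a.title, b.name AS author
FROM books a
LEFT JOIN authors b ON a.author_id = b.id

Result:
title          | author  
---------------+---------
Midnight Sun   | Nelson  
The Old House  | Mitchell
Falling Leaves | NULL    
Empty Rooms    | Nelson  
River Crossing | Lewis   
The Iron Gate  | Lewis   
Winter Gardens | Scott   


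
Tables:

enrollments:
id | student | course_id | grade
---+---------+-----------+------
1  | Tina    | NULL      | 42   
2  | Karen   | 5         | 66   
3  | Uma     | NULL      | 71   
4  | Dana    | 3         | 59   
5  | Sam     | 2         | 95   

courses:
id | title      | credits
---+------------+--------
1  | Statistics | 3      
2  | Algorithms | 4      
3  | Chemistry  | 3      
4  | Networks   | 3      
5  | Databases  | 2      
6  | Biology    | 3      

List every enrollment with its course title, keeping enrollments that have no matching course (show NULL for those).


LEFT JOIN keeps every row from enrollments (the left table); where course_id has no match in courses, the course columns become NULL. Walk through each enrollment:
  - enrollment 1 (Tina): course_id=NULL, no match -> kept with NULL
  - enrollment 2 (Karen): course_id=5 -> matches Databases
  - enrollment 3 (Uma): course_id=NULL, no match -> kept with NULL
  - enrollment 4 (Dana): course_id=3 -> matches Chemistry
  - enrollment 5 (Sam): course_id=2 -> matches Algorithms
All 5 rows appear; 2 have NULL course.

SQL:
SELECT a.student, b.title AS course
FROM enrollments a
LEFT JOIN courses b ON a.course_id = b.id

Result:
student | course    
--------+-----------
Tina    | NULL      
Karen   | Databases 
Uma     | NULL      
Dana    | Chemistry 
Sam     | Algorithms


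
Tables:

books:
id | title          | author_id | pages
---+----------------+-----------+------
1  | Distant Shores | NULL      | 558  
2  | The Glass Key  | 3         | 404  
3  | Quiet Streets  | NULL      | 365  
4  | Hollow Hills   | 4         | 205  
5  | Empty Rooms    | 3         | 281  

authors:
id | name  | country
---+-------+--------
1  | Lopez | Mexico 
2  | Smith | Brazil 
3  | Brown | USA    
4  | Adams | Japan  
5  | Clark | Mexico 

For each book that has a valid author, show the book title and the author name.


INNER JOIN keeps only books rows whose author_id matches an id in authors. Walk through each book:
  - book 1 (Distant Shores): author_id=NULL, no match -> dropped
  - book 2 (The Glass Key): author_id=3 -> matches Brown
  - book 3 (Quiet Streets): author_id=NULL, no match -> dropped
  - book 4 (Hollow Hills): author_id=4 -> matches Adams
  - book 5 (Empty Rooms): author_id=3 -> matches Brown
So 2 of 5 rows are dropped.

SQL:
SELECT a.title, b.name AS author
FROM books a
INNER JOIN authors b ON a.author_id = b.id

Result:
title         | author
--------------+-------
The Glass Key | Brown 
Hollow Hills  | Adams 
Empty Rooms   | Brown 


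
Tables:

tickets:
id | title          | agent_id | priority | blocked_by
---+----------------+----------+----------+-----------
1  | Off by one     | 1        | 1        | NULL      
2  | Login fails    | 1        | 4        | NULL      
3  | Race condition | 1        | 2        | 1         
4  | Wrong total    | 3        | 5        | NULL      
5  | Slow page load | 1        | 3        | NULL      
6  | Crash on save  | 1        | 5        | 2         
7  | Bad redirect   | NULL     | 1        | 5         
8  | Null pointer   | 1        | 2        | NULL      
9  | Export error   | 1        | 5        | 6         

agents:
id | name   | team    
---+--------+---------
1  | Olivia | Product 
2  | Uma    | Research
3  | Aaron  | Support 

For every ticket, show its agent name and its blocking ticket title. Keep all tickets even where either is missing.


Two LEFT JOINs from the same base table tickets: one to agents via agent_id, one to tickets itself via blocked_by. Both are LEFT so every ticket is preserved.
Match against agents:
  - ticket 1 (Off by one): agent_id=1 -> matches Olivia
  - ticket 2 (Login fails): agent_id=1 -> matches Olivia
  - ticket 3 (Race condition): agent_id=1 -> matches Olivia
  - ticket 4 (Wrong total): agent_id=3 -> matches Aaron
  - ticket 5 (Slow page load): agent_id=1 -> matches Olivia
  - ticket 6 (Crash on save): agent_id=1 -> matches Olivia
  - ticket 7 (Bad redirect): agent_id=NULL, no match -> kept with NULL
  - ticket 8 (Null pointer): agent_id=1 -> matches Olivia
  - ticket 9 (Export error): agent_id=1 -> matches Olivia
Match against tickets (self):
  - ticket 1 (Off by one): blocked_by=NULL -> NULL
  - ticket 2 (Login fails): blocked_by=NULL -> NULL
  - ticket 3 (Race condition): blocked_by=1 -> Off by one
  - ticket 4 (Wrong total): blocked_by=NULL -> NULL
  - ticket 5 (Slow page load): blocked_by=NULL -> NULL
  - ticket 6 (Crash on save): blocked_by=2 -> Login fails
  - ticket 7 (Bad redirect): blocked_by=5 -> Slow page load
  - ticket 8 (Null pointer): blocked_by=NULL -> NULL
  - ticket 9 (Export error): blocked_by=6 -> Crash on save

SQL:
SELECT a.title, b.name AS agent, c.title AS blocked_by
FROM tickets a
LEFT JOIN agents b ON a.agent_id = b.id
LEFT JOIN tickets c ON a.blocked_by = c.id

Result:
title          | agent  | blocked_by    
---------------+--------+---------------
Off by one     | Olivia | NULL          
Login fails    | Olivia | NULL          
Race condition | Olivia | Off by one    
Wrong total    | Aaron  | NULL          
Slow page load | Olivia | NULL          
Crash on save  | Olivia | Login fails   
Bad redirect   | NULL   | Slow page load
Null pointer   | Olivia | NULL          
Export error   | Olivia | Crash on save 


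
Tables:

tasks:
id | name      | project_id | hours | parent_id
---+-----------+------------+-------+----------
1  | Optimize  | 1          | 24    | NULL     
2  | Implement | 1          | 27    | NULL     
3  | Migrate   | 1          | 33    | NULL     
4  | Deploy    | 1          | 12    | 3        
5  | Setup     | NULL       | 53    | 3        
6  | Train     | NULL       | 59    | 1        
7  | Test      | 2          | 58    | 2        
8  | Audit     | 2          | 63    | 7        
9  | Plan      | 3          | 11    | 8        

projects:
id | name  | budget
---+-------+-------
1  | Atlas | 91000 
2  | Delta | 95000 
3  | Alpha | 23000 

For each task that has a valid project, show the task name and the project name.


INNER JOIN keeps only tasks rows whose project_id matches an id in projects. Walk through each task:
  - task 1 (Optimize): project_id=1 -> matches Atlas
  - task 2 (Implement): project_id=1 -> matches Atlas
  - task 3 (Migrate): project_id=1 -> matches Atlas
  - task 4 (Deploy): project_id=1 -> matches Atlas
  - task 5 (Setup): project_id=NULL, no match -> dropped
  - task 6 (Train): project_id=NULL, no match -> dropped
  - task 7 (Test): project_id=2 -> matches Delta
  - task 8 (Audit): project_id=2 -> matches Delta
  - task 9 (Plan): project_id=3 -> matches Alpha
So 2 of 9 rows are dropped.

SQL:
SELECT a.name, b.name AS project
FROM tasks a
INNER JOIN projects b ON a.project_id = b.id

Result:
name      | project
----------+--------
Optimize  | Atlas  
Implement | Atlas  
Migrate   | Atlas  
Deploy    | Atlas  
Test      | Delta  
Audit     | Delta  
Plan      | Alpha  


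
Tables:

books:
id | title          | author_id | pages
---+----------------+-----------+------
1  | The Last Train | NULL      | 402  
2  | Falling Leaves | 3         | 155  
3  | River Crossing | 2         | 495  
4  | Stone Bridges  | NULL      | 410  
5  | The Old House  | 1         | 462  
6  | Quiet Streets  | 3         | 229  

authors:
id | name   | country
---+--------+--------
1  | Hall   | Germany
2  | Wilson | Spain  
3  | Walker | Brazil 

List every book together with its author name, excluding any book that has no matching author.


INNER JOIN keeps only books rows whose author_id matches an id in authors. Walk through each book:
  - book 1 (The Last Train): author_id=NULL, no match -> dropped
  - book 2 (Falling Leaves): author_id=3 -> matches Walker
  - book 3 (River Crossing): author_id=2 -> matches Wilson
  - book 4 (Stone Bridges): author_id=NULL, no match -> dropped
  - book 5 (The Old House): author_id=1 -> matches Hall
  - book 6 (Quiet Streets): author_id=3 -> matches Walker
So 2 of 6 rows are dropped.

SQL:
SELECT a.title, b.name AS author
FROM books a
INNER JOIN authors b ON a.author_id = b.id

Result:
title          | author
---------------+-------
Falling Leaves | Walker
River Crossing | Wilson
The Old House  | Hall  
Quiet Streets  | Walker


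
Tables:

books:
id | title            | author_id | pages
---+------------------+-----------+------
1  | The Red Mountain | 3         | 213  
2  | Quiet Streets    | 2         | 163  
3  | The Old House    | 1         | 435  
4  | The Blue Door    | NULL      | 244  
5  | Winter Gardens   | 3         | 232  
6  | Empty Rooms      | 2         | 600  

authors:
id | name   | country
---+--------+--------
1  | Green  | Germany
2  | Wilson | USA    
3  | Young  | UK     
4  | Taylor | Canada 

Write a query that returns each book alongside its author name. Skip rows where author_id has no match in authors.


INNER JOIN keeps only books rows whose author_id matches an id in authors. Walk through each book:
  - book 1 (The Red Mountain): author_id=3 -> matches Young
  - book 2 (Quiet Streets): author_id=2 -> matches Wilson
  - book 3 (The Old House): author_id=1 -> matches Green
  - book 4 (The Blue Door): author_id=NULL, no match -> dropped
  - book 5 (Winter Gardens): author_id=3 -> matches Young
  - book 6 (Empty Rooms): author_id=2 -> matches Wilson
So 1 of 6 rows is dropped.

SQL:
SELECT a.title, b.name AS author
FROM books a
INNER JOIN authors b ON a.author_id = b.id

Result:
title            | author
-----------------+-------
The Red Mountain | Young 
Quiet Streets    | Wilson
The Old House    | Green 
Winter Gardens   | Young 
Empty Rooms      | Wilson


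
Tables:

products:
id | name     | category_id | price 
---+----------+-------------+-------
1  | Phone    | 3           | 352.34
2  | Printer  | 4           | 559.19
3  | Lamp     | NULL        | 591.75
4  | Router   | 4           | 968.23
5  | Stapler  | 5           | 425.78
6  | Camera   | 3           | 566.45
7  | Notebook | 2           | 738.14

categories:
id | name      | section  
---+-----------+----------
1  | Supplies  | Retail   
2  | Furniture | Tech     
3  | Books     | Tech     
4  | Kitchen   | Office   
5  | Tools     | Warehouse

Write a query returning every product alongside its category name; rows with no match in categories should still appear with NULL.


LEFT JOIN keeps every row from products (the left table); where category_id has no match in categories, the category columns become NULL. Walk through each product:
  - product 1 (Phone): category_id=3 -> matches Books
  - product 2 (Printer): category_id=4 -> matches Kitchen
  - product 3 (Lamp): category_id=NULL, no match -> kept with NULL
  - product 4 (Router): category_id=4 -> matches Kitchen
  - product 5 (Stapler): category_id=5 -> matches Tools
  - product 6 (Camera): category_id=3 -> matches Books
  - product 7 (Notebook): category_id=2 -> matches Furniture
All 7 rows appear; 1 has NULL category.

SQL:
SELECT a.name, b.name AS category
FROM products a
LEFT JOIN categories b ON a.category_id = b.id

Result:
name     | category 
---------+----------
Phone    | Books    
Printer  | Kitchen  
Lamp     | NULL     
Router   | Kitchen  
Stapler  | Tools    
Camera   | Books    
Notebook | Furniture


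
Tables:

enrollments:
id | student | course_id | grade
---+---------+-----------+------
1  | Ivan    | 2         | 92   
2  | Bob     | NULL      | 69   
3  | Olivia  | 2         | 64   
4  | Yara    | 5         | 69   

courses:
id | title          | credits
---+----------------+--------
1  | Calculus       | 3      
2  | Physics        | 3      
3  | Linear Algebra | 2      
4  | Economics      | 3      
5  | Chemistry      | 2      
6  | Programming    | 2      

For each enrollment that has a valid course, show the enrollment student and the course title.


INNER JOIN keeps only enrollments rows whose course_id matches an id in courses. Walk through each enrollment:
  - enrollment 1 (Ivan): course_id=2 -> matches Physics
  - enrollment 2 (Bob): course_id=NULL, no match -> dropped
  - enrollment 3 (Olivia): course_id=2 -> matches Physics
  - enrollment 4 (Yara): course_id=5 -> matches Chemistry
So 1 of 4 rows is dropped.

SQL:
SELECT a.student, b.title AS course
FROM enrollments a
INNER JOIN courses b ON a.course_id = b.id

Result:
student | course   
--------+----------
Ivan    | Physics  
Olivia  | Physics  
Yara    | Chemistry


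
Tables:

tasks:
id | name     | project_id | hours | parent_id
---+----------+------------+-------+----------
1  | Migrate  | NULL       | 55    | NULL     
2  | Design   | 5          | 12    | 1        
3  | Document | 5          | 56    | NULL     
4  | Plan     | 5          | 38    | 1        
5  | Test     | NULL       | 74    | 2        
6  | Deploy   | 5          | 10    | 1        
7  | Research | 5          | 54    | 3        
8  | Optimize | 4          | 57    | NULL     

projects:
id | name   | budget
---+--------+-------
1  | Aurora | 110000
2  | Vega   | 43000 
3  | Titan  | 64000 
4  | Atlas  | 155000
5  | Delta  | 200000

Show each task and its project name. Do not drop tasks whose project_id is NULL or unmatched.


LEFT JOIN keeps every row from tasks (the left table); where project_id has no match in projects, the project columns become NULL. Walk through each task:
  - task 1 (Migrate): project_id=NULL, no match -> kept with NULL
  - task 2 (Design): project_id=5 -> matches Delta
  - task 3 (Document): project_id=5 -> matches Delta
  - task 4 (Plan): project_id=5 -> matches Delta
  - task 5 (Test): project_id=NULL, no match -> kept with NULL
  - task 6 (Deploy): project_id=5 -> matches Delta
  - task 7 (Research): project_id=5 -> matches Delta
  - task 8 (Optimize): project_id=4 -> matches Atlas
All 8 rows appear; 2 have NULL project.

SQL:
SELECT a.name, b.name AS project
FROM tasks a
LEFT JOIN projects b ON a.project_id = b.id

Result:
name     | project
---------+--------
Migrate  | NULL   
Design   | Delta  
Document | Delta  
Plan     | Delta  
Test     | NULL   
Deploy   | Delta  
Research | Delta  
Optimize | Atlas  


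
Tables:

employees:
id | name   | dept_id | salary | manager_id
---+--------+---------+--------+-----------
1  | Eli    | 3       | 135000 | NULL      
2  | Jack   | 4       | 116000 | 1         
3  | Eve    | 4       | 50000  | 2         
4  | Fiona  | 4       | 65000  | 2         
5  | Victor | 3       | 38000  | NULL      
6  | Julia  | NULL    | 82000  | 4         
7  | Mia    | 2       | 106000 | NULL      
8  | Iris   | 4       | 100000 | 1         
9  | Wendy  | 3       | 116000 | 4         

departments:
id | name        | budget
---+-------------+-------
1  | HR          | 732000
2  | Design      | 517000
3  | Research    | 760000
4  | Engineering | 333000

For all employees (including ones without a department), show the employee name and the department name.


LEFT JOIN keeps every row from employees (the left table); where dept_id has no match in departments, the department columns become NULL. Walk through each employee:
  - employee 1 (Eli): dept_id=3 -> matches Research
  - employee 2 (Jack): dept_id=4 -> matches Engineering
  - employee 3 (Eve): dept_id=4 -> matches Engineering
  - employee 4 (Fiona): dept_id=4 -> matches Engineering
  - employee 5 (Victor): dept_id=3 -> matches Research
  - employee 6 (Julia): dept_id=NULL, no match -> kept with NULL
  - employee 7 (Mia): dept_id=2 -> matches Design
  - employee 8 (Iris): dept_id=4 -> matches Engineering
  - employee 9 (Wendy): dept_id=3 -> matches Research
All 9 rows appear; 1 has NULL department.

SQL:
SELECT a.name, b.name AS department
FROM employees a
LEFT JOIN departments b ON a.dept_id = b.id

Result:
name   | department 
-------+------------
Eli    | Research   
Jack   | Engineering
Eve    | Engineering
Fiona  | Engineering
Victor | Research   
Julia  | NULL       
Mia    | Design     
Iris   | Engineering
Wendy  | Research   
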